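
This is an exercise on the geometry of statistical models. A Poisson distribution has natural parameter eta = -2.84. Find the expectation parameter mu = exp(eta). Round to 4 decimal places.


Expectation parameter for Poisson exponential family:
mu = exp(eta).
eta = -2.84.
mu = exp(-2.84) = 0.0584

0.0584


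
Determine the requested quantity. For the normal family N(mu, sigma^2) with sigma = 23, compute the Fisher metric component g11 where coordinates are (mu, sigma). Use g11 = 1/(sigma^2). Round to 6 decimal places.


For the 2-parameter normal family, the Fisher metric has:
  g11 = 1/sigma^2, g22 = 2/sigma^2.
sigma = 23, sigma^2 = 529.
g11 = 0.001890

0.001890


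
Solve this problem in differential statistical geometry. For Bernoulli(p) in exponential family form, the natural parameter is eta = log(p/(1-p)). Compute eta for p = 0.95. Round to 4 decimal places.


Natural parameter for Bernoulli: eta = log(p/(1-p)).
p = 0.95, 1-p = 0.05.
p/(1-p) = 19.0.
eta = log(19.0) = 2.9444

2.9444


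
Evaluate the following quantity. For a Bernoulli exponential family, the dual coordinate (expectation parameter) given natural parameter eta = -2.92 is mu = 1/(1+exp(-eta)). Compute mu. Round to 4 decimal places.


Dual coordinate (expectation parameter) for Bernoulli:
mu = 1/(1+exp(-eta)).
eta = -2.92.
exp(-eta) = exp(2.92) = 18.541287.
mu = 1/(1+18.541287) = 0.0512

0.0512


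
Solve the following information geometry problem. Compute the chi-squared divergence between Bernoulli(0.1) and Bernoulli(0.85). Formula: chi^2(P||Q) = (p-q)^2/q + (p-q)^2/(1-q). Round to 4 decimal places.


Chi-squared divergence between Bernoulli distributions:
chi^2 = (p-q)^2/q + (p-q)^2/(1-q).
p = 0.1, q = 0.85, p-q = -0.75.
(p-q)^2 = 0.5625.
term1 = 0.5625/0.85 = 0.661765.
term2 = 0.5625/0.15 = 3.75.
chi^2 = 0.661765 + 3.75 = 4.4118

4.4118


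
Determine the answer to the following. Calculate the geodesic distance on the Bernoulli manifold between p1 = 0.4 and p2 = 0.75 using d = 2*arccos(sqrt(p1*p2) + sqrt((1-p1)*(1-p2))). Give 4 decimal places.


Geodesic distance on Bernoulli manifold:
d(p1,p2) = 2*arccos(sqrt(p1*p2) + sqrt((1-p1)*(1-p2))).
sqrt(p1*p2) = sqrt(0.4*0.75) = 0.547723.
sqrt((1-p1)*(1-p2)) = sqrt(0.6*0.25) = 0.387298.
arg = 0.547723 + 0.387298 = 0.935021.
d = 2*arccos(0.935021) = 0.7250

0.7250


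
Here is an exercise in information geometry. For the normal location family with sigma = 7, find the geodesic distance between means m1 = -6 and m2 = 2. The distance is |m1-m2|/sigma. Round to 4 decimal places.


On the fixed-variance normal subfamily, geodesic distance = |m1-m2|/sigma.
|-6 - 2| = 8.
sigma = 7.
d = 8/7 = 1.1429

1.1429


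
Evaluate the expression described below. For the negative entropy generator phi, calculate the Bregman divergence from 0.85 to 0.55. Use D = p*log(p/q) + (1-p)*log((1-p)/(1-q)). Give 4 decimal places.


Bregman divergence with negative entropy generator:
D = p*log(p/q) + (1-p)*log((1-p)/(1-q)).
p = 0.85, q = 0.55.
p*log(p/q) = 0.85*log(0.85/0.55) = 0.37002.
(1-p)*log((1-p)/(1-q)) = 0.15*log(0.15/0.45) = -0.164792.
D = 0.37002 + -0.164792 = 0.2052

0.2052


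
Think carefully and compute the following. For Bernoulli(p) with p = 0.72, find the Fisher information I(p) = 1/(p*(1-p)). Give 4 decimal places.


For Bernoulli(p), Fisher information is I(p) = 1/(p*(1-p)).
p = 0.72, 1-p = 0.28.
p*(1-p) = 0.2016.
I(p) = 1/0.2016 = 4.9603

4.9603


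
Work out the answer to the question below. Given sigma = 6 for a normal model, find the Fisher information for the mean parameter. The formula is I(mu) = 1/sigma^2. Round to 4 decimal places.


The Fisher information for the mean of a normal distribution is I(mu) = 1/sigma^2.
sigma = 6, so sigma^2 = 36.
I(mu) = 1/36 = 0.0278

0.0278


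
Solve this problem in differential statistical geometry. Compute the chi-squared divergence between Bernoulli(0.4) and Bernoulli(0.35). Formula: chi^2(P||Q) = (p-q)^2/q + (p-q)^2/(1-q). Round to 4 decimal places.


Chi-squared divergence between Bernoulli distributions:
chi^2 = (p-q)^2/q + (p-q)^2/(1-q).
p = 0.4, q = 0.35, p-q = 0.05.
(p-q)^2 = 0.0025.
term1 = 0.0025/0.35 = 0.007143.
term2 = 0.0025/0.65 = 0.003846.
chi^2 = 0.007143 + 0.003846 = 0.0110

0.0110


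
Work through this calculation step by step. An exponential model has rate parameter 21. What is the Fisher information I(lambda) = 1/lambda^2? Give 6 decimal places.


Fisher information for exponential: I(lambda) = 1/lambda^2.
lambda = 21, lambda^2 = 441.
I = 1/441 = 0.002268

0.002268


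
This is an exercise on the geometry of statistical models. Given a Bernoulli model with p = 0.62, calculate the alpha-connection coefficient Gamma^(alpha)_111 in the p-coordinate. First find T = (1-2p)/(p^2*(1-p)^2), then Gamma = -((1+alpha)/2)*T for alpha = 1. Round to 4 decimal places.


Skewness (Amari-Chentsov) tensor: T = (1-2p)/(p^2*(1-p)^2).
p = 0.62, 1-2p = -0.24, p^2 = 0.3844, (1-p)^2 = 0.1444.
T = -0.24/(0.3844 * 0.1444) = -4.323751.
In the p-coordinate, Gamma^(alpha) = Gamma^(0) - (alpha/2)*T with Gamma^(0) = (1/2)*g'(p) = -T/2,
so Gamma^(alpha) = -((1+alpha)/2)*T.
alpha = 1, -(1+alpha)/2 = -1.0.
Gamma = -1.0 * -4.323751 = 4.3238

4.3238


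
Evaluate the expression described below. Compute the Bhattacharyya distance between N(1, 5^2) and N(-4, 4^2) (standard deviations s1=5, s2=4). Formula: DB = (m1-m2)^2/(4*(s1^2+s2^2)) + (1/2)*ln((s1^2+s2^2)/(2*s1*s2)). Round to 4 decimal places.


Bhattacharyya distance between two Gaussians:
DB = (m1-m2)^2/(4*(s1^2+s2^2)) + (1/2)*ln((s1^2+s2^2)/(2*s1*s2)).
(m1-m2)^2 = (5)^2 = 25.
s1^2+s2^2 = 25 + 16 = 41.
term1 = 25/164 = 0.152439.
term2 = 0.5*ln(41/40.0) = 0.012346.
DB = 0.152439 + 0.012346 = 0.1648

0.1648


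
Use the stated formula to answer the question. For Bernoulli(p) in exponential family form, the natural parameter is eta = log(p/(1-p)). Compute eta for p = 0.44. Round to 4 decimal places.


Natural parameter for Bernoulli: eta = log(p/(1-p)).
p = 0.44, 1-p = 0.56.
p/(1-p) = 0.785714.
eta = log(0.785714) = -0.2412

-0.2412


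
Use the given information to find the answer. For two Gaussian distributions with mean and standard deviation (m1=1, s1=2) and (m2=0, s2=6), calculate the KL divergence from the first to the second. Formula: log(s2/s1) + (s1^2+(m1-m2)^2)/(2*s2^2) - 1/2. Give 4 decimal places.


KL divergence between normal distributions:
KL = log(s2/s1) + (s1^2 + (m1-m2)^2)/(2*s2^2) - 1/2.
log(6/2) = 1.098612.
(2^2 + (1-0)^2)/(2*6^2) = (4 + 1)/72 = 0.069444.
KL = 1.098612 + 0.069444 - 0.5 = 0.6681

0.6681


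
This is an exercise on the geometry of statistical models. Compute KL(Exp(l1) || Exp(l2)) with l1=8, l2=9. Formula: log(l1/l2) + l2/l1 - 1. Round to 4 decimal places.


KL divergence for exponential family:
KL = log(l1/l2) + l2/l1 - 1.
log(8/9) = -0.117783.
9/8 = 1.125.
KL = -0.117783 + 1.125 - 1 = 0.0072

0.0072


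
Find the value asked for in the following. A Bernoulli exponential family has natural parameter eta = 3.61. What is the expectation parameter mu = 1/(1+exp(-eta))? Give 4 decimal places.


Dual coordinate (expectation parameter) for Bernoulli:
mu = 1/(1+exp(-eta)).
eta = 3.61.
exp(-eta) = exp(-3.61) = 0.027052.
mu = 1/(1+0.027052) = 0.9737

0.9737


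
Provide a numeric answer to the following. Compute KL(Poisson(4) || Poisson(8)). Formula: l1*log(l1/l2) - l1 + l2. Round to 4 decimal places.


KL divergence for Poisson:
KL = l1*log(l1/l2) - l1 + l2.
l1 = 4, l2 = 8.
log(4/8) = -0.693147.
l1*log(l1/l2) = 4 * -0.693147 = -2.772589.
KL = -2.772589 - 4 + 8 = 1.2274

1.2274


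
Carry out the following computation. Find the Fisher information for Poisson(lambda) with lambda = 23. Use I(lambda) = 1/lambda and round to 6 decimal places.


Fisher information for Poisson: I(lambda) = 1/lambda.
lambda = 23.
I(lambda) = 1/23 = 0.043478

0.043478


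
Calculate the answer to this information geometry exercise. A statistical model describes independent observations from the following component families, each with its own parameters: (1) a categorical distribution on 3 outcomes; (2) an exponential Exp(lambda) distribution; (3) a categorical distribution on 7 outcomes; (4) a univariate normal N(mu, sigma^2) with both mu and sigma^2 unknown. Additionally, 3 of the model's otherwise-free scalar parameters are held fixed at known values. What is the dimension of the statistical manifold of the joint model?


The dimension of a statistical manifold equals the number of free
(independent) real parameters of the model. For a product of independent
blocks the parameter counts add.
- categorical on 3 outcomes (probabilities sum to 1): 3-1 = 2.
- exponential (lambda): 1.
- categorical on 7 outcomes (probabilities sum to 1): 7-1 = 6.
- normal (mu, sigma^2): 2.
Total = 2 + 1 + 6 + 2 = 11.
3 parameter(s) fixed at known values: 11 - 3 = 8.
Dimension = 8

8


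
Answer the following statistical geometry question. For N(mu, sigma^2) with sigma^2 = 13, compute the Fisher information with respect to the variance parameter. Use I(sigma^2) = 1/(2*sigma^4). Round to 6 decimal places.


Fisher information for variance: I(sigma^2) = 1/(2*sigma^4).
sigma^2 = 13, so sigma^4 = 169.
I = 1/(2*169) = 1/338 = 0.002959

0.002959


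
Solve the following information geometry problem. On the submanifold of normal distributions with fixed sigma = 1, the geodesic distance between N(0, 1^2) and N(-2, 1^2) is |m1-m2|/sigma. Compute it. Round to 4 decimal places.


On the fixed-variance normal subfamily, geodesic distance = |m1-m2|/sigma.
|0 - -2| = 2.
sigma = 1.
d = 2/1 = 2.0000

2.0000


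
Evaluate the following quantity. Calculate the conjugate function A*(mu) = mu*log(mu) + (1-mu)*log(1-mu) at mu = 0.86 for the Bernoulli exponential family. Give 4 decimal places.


Legendre transform for Bernoulli:
A*(mu) = mu*log(mu) + (1-mu)*log(1-mu).
mu = 0.86, 1-mu = 0.14.
mu*log(mu) = 0.86*log(0.86) = -0.129708.
(1-mu)*log(1-mu) = 0.14*log(0.14) = -0.275256.
A* = -0.129708 + -0.275256 = -0.4050

-0.4050


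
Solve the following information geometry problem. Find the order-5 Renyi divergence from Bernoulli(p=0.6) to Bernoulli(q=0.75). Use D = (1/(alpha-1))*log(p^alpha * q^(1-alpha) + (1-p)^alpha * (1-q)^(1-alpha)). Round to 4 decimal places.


Renyi divergence of order alpha between Bernoulli distributions:
D = (1/(alpha-1))*log(p^alpha * q^(1-alpha) + (1-p)^alpha * (1-q)^(1-alpha)).
alpha = 5, p = 0.6, q = 0.75.
p^alpha * q^(1-alpha) = 0.6^5 * 0.75^-4 = 0.24576.
(1-p)^alpha * (1-q)^(1-alpha) = 0.4^5 * 0.25^-4 = 2.62144.
sum = 0.24576 + 2.62144 = 2.8672.
D = (1/4)*log(2.8672) = 0.2633

0.2633


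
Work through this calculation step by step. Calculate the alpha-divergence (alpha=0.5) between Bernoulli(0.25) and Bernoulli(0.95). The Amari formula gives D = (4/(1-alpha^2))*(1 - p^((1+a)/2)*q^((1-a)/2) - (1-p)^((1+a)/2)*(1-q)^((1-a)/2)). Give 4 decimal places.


Amari alpha-divergence:
D = (4/(1-alpha^2))*(1 - p^((1+a)/2)*q^((1-a)/2) - (1-p)^((1+a)/2)*(1-q)^((1-a)/2)).
alpha = 0.5, p = 0.25, q = 0.95.
e1 = (1+alpha)/2 = 0.75, e2 = (1-alpha)/2 = 0.25.
t1 = p^e1 * q^e2 = 0.25^0.75 * 0.95^0.25 = 0.349049.
t2 = (1-p)^e1 * (1-q)^e2 = 0.75^0.75 * 0.05^0.25 = 0.3811.
4/(1-alpha^2) = 5.333333.
D = 5.333333*(1 - 0.349049 - 0.3811) = 1.4392

1.4392


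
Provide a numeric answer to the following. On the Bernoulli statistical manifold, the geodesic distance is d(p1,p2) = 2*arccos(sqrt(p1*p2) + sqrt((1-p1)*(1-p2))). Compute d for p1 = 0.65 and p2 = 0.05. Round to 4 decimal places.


Geodesic distance on Bernoulli manifold:
d(p1,p2) = 2*arccos(sqrt(p1*p2) + sqrt((1-p1)*(1-p2))).
sqrt(p1*p2) = sqrt(0.65*0.05) = 0.180278.
sqrt((1-p1)*(1-p2)) = sqrt(0.35*0.95) = 0.576628.
arg = 0.180278 + 0.576628 = 0.756906.
d = 2*arccos(0.756906) = 1.4245

1.4245


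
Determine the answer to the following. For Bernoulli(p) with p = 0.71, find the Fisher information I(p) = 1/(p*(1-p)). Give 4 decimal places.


For Bernoulli(p), Fisher information is I(p) = 1/(p*(1-p)).
p = 0.71, 1-p = 0.29.
p*(1-p) = 0.2059.
I(p) = 1/0.2059 = 4.8567

4.8567


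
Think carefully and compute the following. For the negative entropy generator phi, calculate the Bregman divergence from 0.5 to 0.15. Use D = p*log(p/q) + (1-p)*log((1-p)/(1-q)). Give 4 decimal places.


Bregman divergence with negative entropy generator:
D = p*log(p/q) + (1-p)*log((1-p)/(1-q)).
p = 0.5, q = 0.15.
p*log(p/q) = 0.5*log(0.5/0.15) = 0.601986.
(1-p)*log((1-p)/(1-q)) = 0.5*log(0.5/0.85) = -0.265314.
D = 0.601986 + -0.265314 = 0.3367

0.3367


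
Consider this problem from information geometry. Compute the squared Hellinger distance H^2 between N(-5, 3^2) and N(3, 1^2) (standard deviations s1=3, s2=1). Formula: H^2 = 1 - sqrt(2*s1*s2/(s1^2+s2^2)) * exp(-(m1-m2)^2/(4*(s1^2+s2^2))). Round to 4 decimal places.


Squared Hellinger distance for Gaussians:
H^2 = 1 - sqrt(2*s1*s2/(s1^2+s2^2)) * exp(-(m1-m2)^2/(4*(s1^2+s2^2))).
s1^2 = 9, s2^2 = 1, s1^2+s2^2 = 10.
sqrt(2*3*1/(10)) = 0.774597.
(m1-m2)^2 = (-8)^2 = 64.
exp(-64/(4*10)) = exp(-1.6) = 0.201897.
H^2 = 1 - 0.774597*0.201897 = 0.8436

0.8436


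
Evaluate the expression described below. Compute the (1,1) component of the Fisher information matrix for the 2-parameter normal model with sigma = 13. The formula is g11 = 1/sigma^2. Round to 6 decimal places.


For the 2-parameter normal family, the Fisher metric has:
  g11 = 1/sigma^2, g22 = 2/sigma^2.
sigma = 13, sigma^2 = 169.
g11 = 0.005917

0.005917


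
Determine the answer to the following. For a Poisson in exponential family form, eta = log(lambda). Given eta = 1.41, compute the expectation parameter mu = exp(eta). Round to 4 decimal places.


Expectation parameter for Poisson exponential family:
mu = exp(eta).
eta = 1.41.
mu = exp(1.41) = 4.0960

4.0960


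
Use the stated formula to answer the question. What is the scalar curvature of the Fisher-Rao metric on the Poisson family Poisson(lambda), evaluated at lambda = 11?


This family has a single free parameter, so its statistical manifold
is 1-dimensional. The Riemann curvature tensor of any 1-dimensional
Riemannian manifold vanishes identically, so R = 0.

0


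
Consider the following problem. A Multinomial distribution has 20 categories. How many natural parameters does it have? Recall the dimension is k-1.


Exponential family dimension calculation:
For Multinomial with k=20 categories, dim = k-1 = 19.

19


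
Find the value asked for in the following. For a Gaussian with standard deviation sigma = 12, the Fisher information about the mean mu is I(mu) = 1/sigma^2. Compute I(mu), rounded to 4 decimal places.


The Fisher information for the mean of a normal distribution is I(mu) = 1/sigma^2.
sigma = 12, so sigma^2 = 144.
I(mu) = 1/144 = 0.0069

0.0069


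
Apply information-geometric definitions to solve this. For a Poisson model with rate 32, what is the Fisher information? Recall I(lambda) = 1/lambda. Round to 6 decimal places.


Fisher information for Poisson: I(lambda) = 1/lambda.
lambda = 32.
I(lambda) = 1/32 = 0.031250

0.031250


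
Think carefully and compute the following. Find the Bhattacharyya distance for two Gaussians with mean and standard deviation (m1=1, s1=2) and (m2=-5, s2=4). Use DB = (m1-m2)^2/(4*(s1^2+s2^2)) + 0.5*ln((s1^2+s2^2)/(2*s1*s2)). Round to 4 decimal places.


Bhattacharyya distance between two Gaussians:
DB = (m1-m2)^2/(4*(s1^2+s2^2)) + (1/2)*ln((s1^2+s2^2)/(2*s1*s2)).
(m1-m2)^2 = (6)^2 = 36.
s1^2+s2^2 = 4 + 16 = 20.
term1 = 36/80 = 0.45.
term2 = 0.5*ln(20/16.0) = 0.111572.
DB = 0.45 + 0.111572 = 0.5616

0.5616


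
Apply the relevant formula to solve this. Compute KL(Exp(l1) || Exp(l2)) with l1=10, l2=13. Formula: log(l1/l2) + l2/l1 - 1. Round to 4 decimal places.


KL divergence for exponential family:
KL = log(l1/l2) + l2/l1 - 1.
log(10/13) = -0.262364.
13/10 = 1.3.
KL = -0.262364 + 1.3 - 1 = 0.0376

0.0376


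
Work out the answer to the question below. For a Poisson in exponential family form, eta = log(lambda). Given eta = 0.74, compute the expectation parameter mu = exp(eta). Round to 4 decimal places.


Expectation parameter for Poisson exponential family:
mu = exp(eta).
eta = 0.74.
mu = exp(0.74) = 2.0959

2.0959


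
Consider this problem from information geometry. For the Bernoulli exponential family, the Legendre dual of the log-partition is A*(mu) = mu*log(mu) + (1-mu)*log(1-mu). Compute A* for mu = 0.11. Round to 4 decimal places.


Legendre transform for Bernoulli:
A*(mu) = mu*log(mu) + (1-mu)*log(1-mu).
mu = 0.11, 1-mu = 0.89.
mu*log(mu) = 0.11*log(0.11) = -0.2428.
(1-mu)*log(1-mu) = 0.89*log(0.89) = -0.103715.
A* = -0.2428 + -0.103715 = -0.3465

-0.3465


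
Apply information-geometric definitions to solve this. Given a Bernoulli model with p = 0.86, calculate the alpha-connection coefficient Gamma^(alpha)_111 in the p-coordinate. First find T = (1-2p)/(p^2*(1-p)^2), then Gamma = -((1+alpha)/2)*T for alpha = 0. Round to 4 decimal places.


Skewness (Amari-Chentsov) tensor: T = (1-2p)/(p^2*(1-p)^2).
p = 0.86, 1-2p = -0.72, p^2 = 0.7396, (1-p)^2 = 0.0196.
T = -0.72/(0.7396 * 0.0196) = -49.668326.
In the p-coordinate, Gamma^(alpha) = Gamma^(0) - (alpha/2)*T with Gamma^(0) = (1/2)*g'(p) = -T/2,
so Gamma^(alpha) = -((1+alpha)/2)*T.
alpha = 0, -(1+alpha)/2 = -0.5.
Gamma = -0.5 * -49.668326 = 24.8342

24.8342


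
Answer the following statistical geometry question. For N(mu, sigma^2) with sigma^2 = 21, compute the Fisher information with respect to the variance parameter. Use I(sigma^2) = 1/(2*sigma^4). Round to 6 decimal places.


Fisher information for variance: I(sigma^2) = 1/(2*sigma^4).
sigma^2 = 21, so sigma^4 = 441.
I = 1/(2*441) = 1/882 = 0.001134

0.001134


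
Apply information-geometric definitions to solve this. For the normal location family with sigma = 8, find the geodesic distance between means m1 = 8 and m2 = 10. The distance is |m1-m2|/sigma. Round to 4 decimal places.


On the fixed-variance normal subfamily, geodesic distance = |m1-m2|/sigma.
|8 - 10| = 2.
sigma = 8.
d = 2/8 = 0.2500

0.2500


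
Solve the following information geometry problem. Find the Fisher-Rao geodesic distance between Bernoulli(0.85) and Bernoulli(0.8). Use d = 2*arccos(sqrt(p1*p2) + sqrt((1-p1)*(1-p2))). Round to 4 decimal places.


Geodesic distance on Bernoulli manifold:
d(p1,p2) = 2*arccos(sqrt(p1*p2) + sqrt((1-p1)*(1-p2))).
sqrt(p1*p2) = sqrt(0.85*0.8) = 0.824621.
sqrt((1-p1)*(1-p2)) = sqrt(0.15*0.2) = 0.173205.
arg = 0.824621 + 0.173205 = 0.997826.
d = 2*arccos(0.997826) = 0.1319

0.1319


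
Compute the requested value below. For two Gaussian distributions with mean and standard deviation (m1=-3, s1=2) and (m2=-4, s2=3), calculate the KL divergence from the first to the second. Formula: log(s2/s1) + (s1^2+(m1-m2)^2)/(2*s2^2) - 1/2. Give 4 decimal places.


KL divergence between normal distributions:
KL = log(s2/s1) + (s1^2 + (m1-m2)^2)/(2*s2^2) - 1/2.
log(3/2) = 0.405465.
(2^2 + (-3--4)^2)/(2*3^2) = (4 + 1)/18 = 0.277778.
KL = 0.405465 + 0.277778 - 0.5 = 0.1832

0.1832


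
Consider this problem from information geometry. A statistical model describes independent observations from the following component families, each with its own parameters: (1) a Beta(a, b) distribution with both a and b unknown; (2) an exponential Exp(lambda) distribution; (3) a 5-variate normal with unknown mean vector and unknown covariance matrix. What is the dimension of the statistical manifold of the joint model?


The dimension of a statistical manifold equals the number of free
(independent) real parameters of the model. For a product of independent
blocks the parameter counts add.
- Beta (a, b): 2.
- exponential (lambda): 1.
- 5-variate normal: 5 (mean) + 5*6/2 = 15 (symmetric covariance) = 20.
Total = 2 + 1 + 20 = 23.
Dimension = 23

23


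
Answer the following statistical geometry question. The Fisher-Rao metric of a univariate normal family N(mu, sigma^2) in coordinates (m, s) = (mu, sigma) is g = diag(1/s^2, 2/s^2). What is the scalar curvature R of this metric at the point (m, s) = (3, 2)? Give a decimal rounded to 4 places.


The metric has the form g = (A dm^2 + B ds^2)/s^2 with A = 1, B = 2.
Substitute u = sqrt(A/B)*m: g = B*(du^2 + ds^2)/s^2, i.e. B times the
Poincare upper half-plane metric, which has constant Gaussian curvature -1.
Scaling a 2D metric by a constant c divides the Gaussian curvature by c,
so K = -1/B = -1/(2) = -0.5000 everywhere (the point (m, s) = (3, 2) is irrelevant:
the curvature is constant).
Scalar curvature in dimension 2: R = 2K = -2/(2) = -1.0000.

-1.0000


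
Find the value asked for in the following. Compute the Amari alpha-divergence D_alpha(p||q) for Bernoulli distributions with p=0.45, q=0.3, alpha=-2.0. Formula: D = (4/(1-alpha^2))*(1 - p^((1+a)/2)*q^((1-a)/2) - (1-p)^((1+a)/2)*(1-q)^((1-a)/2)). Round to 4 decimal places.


Amari alpha-divergence:
D = (4/(1-alpha^2))*(1 - p^((1+a)/2)*q^((1-a)/2) - (1-p)^((1+a)/2)*(1-q)^((1-a)/2)).
alpha = -2.0, p = 0.45, q = 0.3.
e1 = (1+alpha)/2 = -0.5, e2 = (1-alpha)/2 = 1.5.
t1 = p^e1 * q^e2 = 0.45^-0.5 * 0.3^1.5 = 0.244949.
t2 = (1-p)^e1 * (1-q)^e2 = 0.55^-0.5 * 0.7^1.5 = 0.789707.
4/(1-alpha^2) = -1.333333.
D = -1.333333*(1 - 0.244949 - 0.789707) = 0.0462

0.0462


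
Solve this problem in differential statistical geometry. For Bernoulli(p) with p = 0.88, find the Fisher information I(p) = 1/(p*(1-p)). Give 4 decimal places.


For Bernoulli(p), Fisher information is I(p) = 1/(p*(1-p)).
p = 0.88, 1-p = 0.12.
p*(1-p) = 0.1056.
I(p) = 1/0.1056 = 9.4697

9.4697


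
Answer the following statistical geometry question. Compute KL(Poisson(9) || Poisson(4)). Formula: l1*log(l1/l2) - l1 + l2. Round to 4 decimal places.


KL divergence for Poisson:
KL = l1*log(l1/l2) - l1 + l2.
l1 = 9, l2 = 4.
log(9/4) = 0.81093.
l1*log(l1/l2) = 9 * 0.81093 = 7.298372.
KL = 7.298372 - 9 + 4 = 2.2984

2.2984


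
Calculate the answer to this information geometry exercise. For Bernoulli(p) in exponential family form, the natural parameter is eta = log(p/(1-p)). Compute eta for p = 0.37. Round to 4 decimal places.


Natural parameter for Bernoulli: eta = log(p/(1-p)).
p = 0.37, 1-p = 0.63.
p/(1-p) = 0.587302.
eta = log(0.587302) = -0.5322

-0.5322


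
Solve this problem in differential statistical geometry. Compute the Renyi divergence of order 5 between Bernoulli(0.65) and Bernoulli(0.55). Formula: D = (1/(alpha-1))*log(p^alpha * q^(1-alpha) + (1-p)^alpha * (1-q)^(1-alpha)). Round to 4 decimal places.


Renyi divergence of order alpha between Bernoulli distributions:
D = (1/(alpha-1))*log(p^alpha * q^(1-alpha) + (1-p)^alpha * (1-q)^(1-alpha)).
alpha = 5, p = 0.65, q = 0.55.
p^alpha * q^(1-alpha) = 0.65^5 * 0.55^-4 = 1.267991.
(1-p)^alpha * (1-q)^(1-alpha) = 0.35^5 * 0.45^-4 = 0.128083.
sum = 1.267991 + 0.128083 = 1.396073.
D = (1/4)*log(1.396073) = 0.0834

0.0834


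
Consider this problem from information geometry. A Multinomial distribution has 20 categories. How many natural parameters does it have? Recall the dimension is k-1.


Exponential family dimension calculation:
For Multinomial with k=20 categories, dim = k-1 = 19.

19


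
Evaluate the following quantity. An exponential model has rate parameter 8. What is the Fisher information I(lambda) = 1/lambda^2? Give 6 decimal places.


Fisher information for exponential: I(lambda) = 1/lambda^2.
lambda = 8, lambda^2 = 64.
I = 1/64 = 0.015625

0.015625


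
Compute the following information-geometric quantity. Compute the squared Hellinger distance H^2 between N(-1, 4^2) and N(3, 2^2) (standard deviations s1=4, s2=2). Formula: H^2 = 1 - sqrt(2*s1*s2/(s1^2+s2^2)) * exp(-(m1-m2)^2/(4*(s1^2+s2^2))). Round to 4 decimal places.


Squared Hellinger distance for Gaussians:
H^2 = 1 - sqrt(2*s1*s2/(s1^2+s2^2)) * exp(-(m1-m2)^2/(4*(s1^2+s2^2))).
s1^2 = 16, s2^2 = 4, s1^2+s2^2 = 20.
sqrt(2*4*2/(20)) = 0.894427.
(m1-m2)^2 = (-4)^2 = 16.
exp(-16/(4*20)) = exp(-0.2) = 0.818731.
H^2 = 1 - 0.894427*0.818731 = 0.2677

0.2677


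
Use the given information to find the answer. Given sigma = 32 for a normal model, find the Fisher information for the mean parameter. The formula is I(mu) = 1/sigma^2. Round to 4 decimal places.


The Fisher information for the mean of a normal distribution is I(mu) = 1/sigma^2.
sigma = 32, so sigma^2 = 1024.
I(mu) = 1/1024 = 0.0010

0.0010


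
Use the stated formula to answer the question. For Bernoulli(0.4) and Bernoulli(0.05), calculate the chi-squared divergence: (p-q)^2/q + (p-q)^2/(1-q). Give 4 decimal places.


Chi-squared divergence between Bernoulli distributions:
chi^2 = (p-q)^2/q + (p-q)^2/(1-q).
p = 0.4, q = 0.05, p-q = 0.35.
(p-q)^2 = 0.1225.
term1 = 0.1225/0.05 = 2.45.
term2 = 0.1225/0.95 = 0.128947.
chi^2 = 2.45 + 0.128947 = 2.5789

2.5789


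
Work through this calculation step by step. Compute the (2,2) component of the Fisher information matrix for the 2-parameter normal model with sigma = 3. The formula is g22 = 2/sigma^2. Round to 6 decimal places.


For the 2-parameter normal family, the Fisher metric has:
  g11 = 1/sigma^2, g22 = 2/sigma^2.
sigma = 3, sigma^2 = 9.
g22 = 0.222222

0.222222


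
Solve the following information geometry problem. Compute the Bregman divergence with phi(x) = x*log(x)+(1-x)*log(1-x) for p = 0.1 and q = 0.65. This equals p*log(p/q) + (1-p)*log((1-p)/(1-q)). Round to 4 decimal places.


Bregman divergence with negative entropy generator:
D = p*log(p/q) + (1-p)*log((1-p)/(1-q)).
p = 0.1, q = 0.65.
p*log(p/q) = 0.1*log(0.1/0.65) = -0.18718.
(1-p)*log((1-p)/(1-q)) = 0.9*log(0.9/0.35) = 0.850015.
D = -0.18718 + 0.850015 = 0.6628

0.6628


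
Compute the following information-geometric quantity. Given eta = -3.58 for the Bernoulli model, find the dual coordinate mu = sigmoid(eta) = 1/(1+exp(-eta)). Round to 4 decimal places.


Dual coordinate (expectation parameter) for Bernoulli:
mu = 1/(1+exp(-eta)).
eta = -3.58.
exp(-eta) = exp(3.58) = 35.873541.
mu = 1/(1+35.873541) = 0.0271

0.0271


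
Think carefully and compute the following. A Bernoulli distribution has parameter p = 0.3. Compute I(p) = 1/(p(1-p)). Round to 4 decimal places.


For Bernoulli(p), Fisher information is I(p) = 1/(p*(1-p)).
p = 0.3, 1-p = 0.7.
p*(1-p) = 0.21.
I(p) = 1/0.21 = 4.7619

4.7619


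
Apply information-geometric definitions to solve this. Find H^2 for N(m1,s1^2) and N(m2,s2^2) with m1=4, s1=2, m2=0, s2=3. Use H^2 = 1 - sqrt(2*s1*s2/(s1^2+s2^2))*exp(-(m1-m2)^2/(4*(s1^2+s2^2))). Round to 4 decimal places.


Squared Hellinger distance for Gaussians:
H^2 = 1 - sqrt(2*s1*s2/(s1^2+s2^2)) * exp(-(m1-m2)^2/(4*(s1^2+s2^2))).
s1^2 = 4, s2^2 = 9, s1^2+s2^2 = 13.
sqrt(2*2*3/(13)) = 0.960769.
(m1-m2)^2 = (4)^2 = 16.
exp(-16/(4*13)) = exp(-0.307692) = 0.735141.
H^2 = 1 - 0.960769*0.735141 = 0.2937

0.2937


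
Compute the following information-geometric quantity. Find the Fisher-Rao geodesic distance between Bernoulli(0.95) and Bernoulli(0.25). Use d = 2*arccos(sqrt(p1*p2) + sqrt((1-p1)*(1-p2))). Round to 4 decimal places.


Geodesic distance on Bernoulli manifold:
d(p1,p2) = 2*arccos(sqrt(p1*p2) + sqrt((1-p1)*(1-p2))).
sqrt(p1*p2) = sqrt(0.95*0.25) = 0.48734.
sqrt((1-p1)*(1-p2)) = sqrt(0.05*0.75) = 0.193649.
arg = 0.48734 + 0.193649 = 0.680989.
d = 2*arccos(0.680989) = 1.6434

1.6434


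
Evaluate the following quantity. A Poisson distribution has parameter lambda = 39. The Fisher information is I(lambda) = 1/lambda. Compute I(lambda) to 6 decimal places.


Fisher information for Poisson: I(lambda) = 1/lambda.
lambda = 39.
I(lambda) = 1/39 = 0.025641

0.025641


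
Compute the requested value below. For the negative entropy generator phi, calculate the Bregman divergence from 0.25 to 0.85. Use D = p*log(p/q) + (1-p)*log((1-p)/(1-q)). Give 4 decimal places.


Bregman divergence with negative entropy generator:
D = p*log(p/q) + (1-p)*log((1-p)/(1-q)).
p = 0.25, q = 0.85.
p*log(p/q) = 0.25*log(0.25/0.85) = -0.305944.
(1-p)*log((1-p)/(1-q)) = 0.75*log(0.75/0.15) = 1.207078.
D = -0.305944 + 1.207078 = 0.9011

0.9011


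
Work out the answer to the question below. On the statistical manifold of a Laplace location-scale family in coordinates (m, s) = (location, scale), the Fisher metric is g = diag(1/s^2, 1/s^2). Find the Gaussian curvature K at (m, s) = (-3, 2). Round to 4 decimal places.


The metric has the form g = (A dm^2 + B ds^2)/s^2 with A = 1, B = 1.
Substitute u = sqrt(A/B)*m: g = B*(du^2 + ds^2)/s^2, i.e. B times the
Poincare upper half-plane metric, which has constant Gaussian curvature -1.
Scaling a 2D metric by a constant c divides the Gaussian curvature by c,
so K = -1/B = -1/(1) = -1.0000 everywhere (the point (m, s) = (-3, 2) is irrelevant:
the curvature is constant).
The requested Gaussian curvature is K = -1.0000.

-1.0000


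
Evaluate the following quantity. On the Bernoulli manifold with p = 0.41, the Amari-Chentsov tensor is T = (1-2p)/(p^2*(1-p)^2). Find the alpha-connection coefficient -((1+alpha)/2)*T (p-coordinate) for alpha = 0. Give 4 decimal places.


Skewness (Amari-Chentsov) tensor: T = (1-2p)/(p^2*(1-p)^2).
p = 0.41, 1-2p = 0.18, p^2 = 0.1681, (1-p)^2 = 0.3481.
T = 0.18/(0.1681 * 0.3481) = 3.076102.
In the p-coordinate, Gamma^(alpha) = Gamma^(0) - (alpha/2)*T with Gamma^(0) = (1/2)*g'(p) = -T/2,
so Gamma^(alpha) = -((1+alpha)/2)*T.
alpha = 0, -(1+alpha)/2 = -0.5.
Gamma = -0.5 * 3.076102 = -1.5381

-1.5381


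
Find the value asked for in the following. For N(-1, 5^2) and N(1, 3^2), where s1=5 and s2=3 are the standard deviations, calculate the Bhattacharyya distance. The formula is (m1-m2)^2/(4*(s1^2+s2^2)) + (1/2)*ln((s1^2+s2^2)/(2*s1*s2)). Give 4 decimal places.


Bhattacharyya distance between two Gaussians:
DB = (m1-m2)^2/(4*(s1^2+s2^2)) + (1/2)*ln((s1^2+s2^2)/(2*s1*s2)).
(m1-m2)^2 = (-2)^2 = 4.
s1^2+s2^2 = 25 + 9 = 34.
term1 = 4/136 = 0.029412.
term2 = 0.5*ln(34/30.0) = 0.062582.
DB = 0.029412 + 0.062582 = 0.0920

0.0920


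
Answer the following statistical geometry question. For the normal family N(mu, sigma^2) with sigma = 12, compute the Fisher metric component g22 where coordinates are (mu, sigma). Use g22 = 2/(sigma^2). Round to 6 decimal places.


For the 2-parameter normal family, the Fisher metric has:
  g11 = 1/sigma^2, g22 = 2/sigma^2.
sigma = 12, sigma^2 = 144.
g22 = 0.013889

0.013889


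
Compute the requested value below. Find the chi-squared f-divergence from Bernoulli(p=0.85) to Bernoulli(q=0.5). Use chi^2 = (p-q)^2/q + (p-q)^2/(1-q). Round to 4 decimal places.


Chi-squared divergence between Bernoulli distributions:
chi^2 = (p-q)^2/q + (p-q)^2/(1-q).
p = 0.85, q = 0.5, p-q = 0.35.
(p-q)^2 = 0.1225.
term1 = 0.1225/0.5 = 0.245.
term2 = 0.1225/0.5 = 0.245.
chi^2 = 0.245 + 0.245 = 0.4900

0.4900


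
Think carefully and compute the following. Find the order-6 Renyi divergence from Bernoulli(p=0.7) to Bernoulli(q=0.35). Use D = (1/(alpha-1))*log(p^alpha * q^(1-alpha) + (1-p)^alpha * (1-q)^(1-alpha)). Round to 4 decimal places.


Renyi divergence of order alpha between Bernoulli distributions:
D = (1/(alpha-1))*log(p^alpha * q^(1-alpha) + (1-p)^alpha * (1-q)^(1-alpha)).
alpha = 6, p = 0.7, q = 0.35.
p^alpha * q^(1-alpha) = 0.7^6 * 0.35^-5 = 22.4.
(1-p)^alpha * (1-q)^(1-alpha) = 0.3^6 * 0.65^-5 = 0.006283.
sum = 22.4 + 0.006283 = 22.406283.
D = (1/5)*log(22.406283) = 0.6219

0.6219


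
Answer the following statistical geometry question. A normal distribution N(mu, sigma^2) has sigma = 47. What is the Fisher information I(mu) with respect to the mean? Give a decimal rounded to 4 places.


The Fisher information for the mean of a normal distribution is I(mu) = 1/sigma^2.
sigma = 47, so sigma^2 = 2209.
I(mu) = 1/2209 = 0.0005

0.0005


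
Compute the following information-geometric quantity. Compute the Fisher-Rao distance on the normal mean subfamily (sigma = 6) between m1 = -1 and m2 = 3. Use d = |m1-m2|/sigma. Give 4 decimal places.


On the fixed-variance normal subfamily, geodesic distance = |m1-m2|/sigma.
|-1 - 3| = 4.
sigma = 6.
d = 4/6 = 0.6667

0.6667


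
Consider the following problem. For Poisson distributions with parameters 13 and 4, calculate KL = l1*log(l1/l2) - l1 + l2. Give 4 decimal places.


KL divergence for Poisson:
KL = l1*log(l1/l2) - l1 + l2.
l1 = 13, l2 = 4.
log(13/4) = 1.178655.
l1*log(l1/l2) = 13 * 1.178655 = 15.322515.
KL = 15.322515 - 13 + 4 = 6.3225

6.3225


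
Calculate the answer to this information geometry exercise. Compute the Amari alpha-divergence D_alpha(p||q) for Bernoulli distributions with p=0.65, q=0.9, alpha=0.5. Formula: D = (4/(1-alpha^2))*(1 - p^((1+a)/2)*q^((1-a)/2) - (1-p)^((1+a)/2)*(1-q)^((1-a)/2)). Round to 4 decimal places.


Amari alpha-divergence:
D = (4/(1-alpha^2))*(1 - p^((1+a)/2)*q^((1-a)/2) - (1-p)^((1+a)/2)*(1-q)^((1-a)/2)).
alpha = 0.5, p = 0.65, q = 0.9.
e1 = (1+alpha)/2 = 0.75, e2 = (1-alpha)/2 = 0.25.
t1 = p^e1 * q^e2 = 0.65^0.75 * 0.9^0.25 = 0.705092.
t2 = (1-p)^e1 * (1-q)^e2 = 0.35^0.75 * 0.1^0.25 = 0.255889.
4/(1-alpha^2) = 5.333333.
D = 5.333333*(1 - 0.705092 - 0.255889) = 0.2081

0.2081


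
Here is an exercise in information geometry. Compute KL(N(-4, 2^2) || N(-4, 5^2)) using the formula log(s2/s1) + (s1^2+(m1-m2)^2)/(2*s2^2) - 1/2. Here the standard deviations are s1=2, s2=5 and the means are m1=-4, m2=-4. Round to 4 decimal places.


KL divergence between normal distributions:
KL = log(s2/s1) + (s1^2 + (m1-m2)^2)/(2*s2^2) - 1/2.
log(5/2) = 0.916291.
(2^2 + (-4--4)^2)/(2*5^2) = (4 + 0)/50 = 0.08.
KL = 0.916291 + 0.08 - 0.5 = 0.4963

0.4963


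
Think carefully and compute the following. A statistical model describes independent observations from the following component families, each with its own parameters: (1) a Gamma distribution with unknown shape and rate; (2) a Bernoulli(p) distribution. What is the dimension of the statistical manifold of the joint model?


The dimension of a statistical manifold equals the number of free
(independent) real parameters of the model. For a product of independent
blocks the parameter counts add.
- Gamma (shape, rate): 2.
- Bernoulli (p): 1.
Total = 2 + 1 = 3.
Dimension = 3

3


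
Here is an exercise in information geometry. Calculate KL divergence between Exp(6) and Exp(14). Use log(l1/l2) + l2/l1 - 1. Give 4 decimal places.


KL divergence for exponential family:
KL = log(l1/l2) + l2/l1 - 1.
log(6/14) = -0.847298.
14/6 = 2.333333.
KL = -0.847298 + 2.333333 - 1 = 0.4860

0.4860


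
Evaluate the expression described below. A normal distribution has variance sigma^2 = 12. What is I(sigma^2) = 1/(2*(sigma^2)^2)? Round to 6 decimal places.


Fisher information for variance: I(sigma^2) = 1/(2*sigma^4).
sigma^2 = 12, so sigma^4 = 144.
I = 1/(2*144) = 1/288 = 0.003472

0.003472


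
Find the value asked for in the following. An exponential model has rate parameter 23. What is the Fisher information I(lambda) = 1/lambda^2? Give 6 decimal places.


Fisher information for exponential: I(lambda) = 1/lambda^2.
lambda = 23, lambda^2 = 529.
I = 1/529 = 0.001890

0.001890


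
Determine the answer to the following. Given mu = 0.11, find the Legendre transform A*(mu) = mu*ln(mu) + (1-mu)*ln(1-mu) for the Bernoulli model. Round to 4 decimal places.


Legendre transform for Bernoulli:
A*(mu) = mu*log(mu) + (1-mu)*log(1-mu).
mu = 0.11, 1-mu = 0.89.
mu*log(mu) = 0.11*log(0.11) = -0.2428.
(1-mu)*log(1-mu) = 0.89*log(0.89) = -0.103715.
A* = -0.2428 + -0.103715 = -0.3465

-0.3465


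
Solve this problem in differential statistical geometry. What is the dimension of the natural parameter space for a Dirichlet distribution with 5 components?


Exponential family dimension calculation:
Dirichlet with 5 components has 5 natural parameters.

5


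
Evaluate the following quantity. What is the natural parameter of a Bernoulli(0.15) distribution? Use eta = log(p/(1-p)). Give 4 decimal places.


Natural parameter for Bernoulli: eta = log(p/(1-p)).
p = 0.15, 1-p = 0.85.
p/(1-p) = 0.176471.
eta = log(0.176471) = -1.7346

-1.7346


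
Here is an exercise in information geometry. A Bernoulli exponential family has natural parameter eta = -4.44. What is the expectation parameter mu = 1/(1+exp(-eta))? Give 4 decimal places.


Dual coordinate (expectation parameter) for Bernoulli:
mu = 1/(1+exp(-eta)).
eta = -4.44.
exp(-eta) = exp(4.44) = 84.774942.
mu = 1/(1+84.774942) = 0.0117

0.0117


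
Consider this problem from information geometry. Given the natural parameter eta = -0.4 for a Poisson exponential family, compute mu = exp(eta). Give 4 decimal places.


Expectation parameter for Poisson exponential family:
mu = exp(eta).
eta = -0.4.
mu = exp(-0.4) = 0.6703

0.6703


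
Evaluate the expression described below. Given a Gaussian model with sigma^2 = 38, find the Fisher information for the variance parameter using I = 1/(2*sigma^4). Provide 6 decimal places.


Fisher information for variance: I(sigma^2) = 1/(2*sigma^4).
sigma^2 = 38, so sigma^4 = 1444.
I = 1/(2*1444) = 1/2888 = 0.000346

0.000346


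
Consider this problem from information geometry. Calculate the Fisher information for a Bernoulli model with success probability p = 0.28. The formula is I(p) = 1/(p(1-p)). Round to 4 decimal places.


For Bernoulli(p), Fisher information is I(p) = 1/(p*(1-p)).
p = 0.28, 1-p = 0.72.
p*(1-p) = 0.2016.
I(p) = 1/0.2016 = 4.9603

4.9603


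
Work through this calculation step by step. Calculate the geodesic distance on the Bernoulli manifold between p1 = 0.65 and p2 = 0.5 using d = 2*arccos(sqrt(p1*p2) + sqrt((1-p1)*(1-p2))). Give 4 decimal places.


Geodesic distance on Bernoulli manifold:
d(p1,p2) = 2*arccos(sqrt(p1*p2) + sqrt((1-p1)*(1-p2))).
sqrt(p1*p2) = sqrt(0.65*0.5) = 0.570088.
sqrt((1-p1)*(1-p2)) = sqrt(0.35*0.5) = 0.41833.
arg = 0.570088 + 0.41833 = 0.988418.
d = 2*arccos(0.988418) = 0.3047

0.3047


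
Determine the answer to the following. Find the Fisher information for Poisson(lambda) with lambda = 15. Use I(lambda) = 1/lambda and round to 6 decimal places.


Fisher information for Poisson: I(lambda) = 1/lambda.
lambda = 15.
I(lambda) = 1/15 = 0.066667

0.066667


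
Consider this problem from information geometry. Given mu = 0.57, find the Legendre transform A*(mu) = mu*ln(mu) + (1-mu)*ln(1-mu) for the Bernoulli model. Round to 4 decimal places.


Legendre transform for Bernoulli:
A*(mu) = mu*log(mu) + (1-mu)*log(1-mu).
mu = 0.57, 1-mu = 0.43.
mu*log(mu) = 0.57*log(0.57) = -0.320408.
(1-mu)*log(1-mu) = 0.43*log(0.43) = -0.362907.
A* = -0.320408 + -0.362907 = -0.6833

-0.6833


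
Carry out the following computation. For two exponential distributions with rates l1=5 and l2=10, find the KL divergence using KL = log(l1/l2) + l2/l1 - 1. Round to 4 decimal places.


KL divergence for exponential family:
KL = log(l1/l2) + l2/l1 - 1.
log(5/10) = -0.693147.
10/5 = 2.0.
KL = -0.693147 + 2.0 - 1 = 0.3069

0.3069


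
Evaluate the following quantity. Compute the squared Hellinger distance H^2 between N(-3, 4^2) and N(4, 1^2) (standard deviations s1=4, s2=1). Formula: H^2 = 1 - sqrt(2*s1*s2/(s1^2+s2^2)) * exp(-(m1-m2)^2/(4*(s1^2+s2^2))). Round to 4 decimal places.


Squared Hellinger distance for Gaussians:
H^2 = 1 - sqrt(2*s1*s2/(s1^2+s2^2)) * exp(-(m1-m2)^2/(4*(s1^2+s2^2))).
s1^2 = 16, s2^2 = 1, s1^2+s2^2 = 17.
sqrt(2*4*1/(17)) = 0.685994.
(m1-m2)^2 = (-7)^2 = 49.
exp(-49/(4*17)) = exp(-0.720588) = 0.486466.
H^2 = 1 - 0.685994*0.486466 = 0.6663

0.6663


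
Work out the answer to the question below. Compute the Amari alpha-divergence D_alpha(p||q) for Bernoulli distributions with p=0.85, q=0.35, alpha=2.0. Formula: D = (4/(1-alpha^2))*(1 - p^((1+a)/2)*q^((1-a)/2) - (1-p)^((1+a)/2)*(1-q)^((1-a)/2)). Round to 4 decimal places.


Amari alpha-divergence:
D = (4/(1-alpha^2))*(1 - p^((1+a)/2)*q^((1-a)/2) - (1-p)^((1+a)/2)*(1-q)^((1-a)/2)).
alpha = 2.0, p = 0.85, q = 0.35.
e1 = (1+alpha)/2 = 1.5, e2 = (1-alpha)/2 = -0.5.
t1 = p^e1 * q^e2 = 0.85^1.5 * 0.35^-0.5 = 1.324629.
t2 = (1-p)^e1 * (1-q)^e2 = 0.15^1.5 * 0.65^-0.5 = 0.072058.
4/(1-alpha^2) = -1.333333.
D = -1.333333*(1 - 1.324629 - 0.072058) = 0.5289

0.5289
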